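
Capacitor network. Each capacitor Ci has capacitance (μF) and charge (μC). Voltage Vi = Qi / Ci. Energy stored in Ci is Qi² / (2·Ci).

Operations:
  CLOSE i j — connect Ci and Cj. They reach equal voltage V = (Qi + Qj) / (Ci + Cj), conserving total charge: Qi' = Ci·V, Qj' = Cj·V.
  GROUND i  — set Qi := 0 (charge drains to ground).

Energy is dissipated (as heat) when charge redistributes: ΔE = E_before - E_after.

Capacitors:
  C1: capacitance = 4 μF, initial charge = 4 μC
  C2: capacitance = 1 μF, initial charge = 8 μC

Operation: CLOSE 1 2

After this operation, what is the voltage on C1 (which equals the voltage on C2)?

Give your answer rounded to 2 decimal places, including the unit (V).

Initial: C1(4μF, Q=4μC, V=1.00V), C2(1μF, Q=8μC, V=8.00V)
Op 1: CLOSE 1-2: Q_total=12.00, C_total=5.00, V=2.40; Q1=9.60, Q2=2.40; dissipated=19.600

Answer: 2.40 V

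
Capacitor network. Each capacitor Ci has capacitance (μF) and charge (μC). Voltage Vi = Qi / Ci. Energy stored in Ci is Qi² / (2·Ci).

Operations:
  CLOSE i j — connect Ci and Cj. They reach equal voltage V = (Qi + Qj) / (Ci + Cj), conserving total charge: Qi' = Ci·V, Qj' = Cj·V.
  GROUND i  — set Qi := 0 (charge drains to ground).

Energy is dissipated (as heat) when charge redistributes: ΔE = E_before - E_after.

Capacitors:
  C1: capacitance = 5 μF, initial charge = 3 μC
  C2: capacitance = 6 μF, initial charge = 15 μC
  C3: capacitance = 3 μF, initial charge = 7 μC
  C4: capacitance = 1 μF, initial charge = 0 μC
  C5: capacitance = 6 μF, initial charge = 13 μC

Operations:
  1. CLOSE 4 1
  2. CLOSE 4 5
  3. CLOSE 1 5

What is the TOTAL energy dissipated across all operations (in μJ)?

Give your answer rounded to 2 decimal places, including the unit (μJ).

Initial: C1(5μF, Q=3μC, V=0.60V), C2(6μF, Q=15μC, V=2.50V), C3(3μF, Q=7μC, V=2.33V), C4(1μF, Q=0μC, V=0.00V), C5(6μF, Q=13μC, V=2.17V)
Op 1: CLOSE 4-1: Q_total=3.00, C_total=6.00, V=0.50; Q4=0.50, Q1=2.50; dissipated=0.150
Op 2: CLOSE 4-5: Q_total=13.50, C_total=7.00, V=1.93; Q4=1.93, Q5=11.57; dissipated=1.190
Op 3: CLOSE 1-5: Q_total=14.07, C_total=11.00, V=1.28; Q1=6.40, Q5=7.68; dissipated=2.783
Total dissipated: 4.123 μJ

Answer: 4.12 μJ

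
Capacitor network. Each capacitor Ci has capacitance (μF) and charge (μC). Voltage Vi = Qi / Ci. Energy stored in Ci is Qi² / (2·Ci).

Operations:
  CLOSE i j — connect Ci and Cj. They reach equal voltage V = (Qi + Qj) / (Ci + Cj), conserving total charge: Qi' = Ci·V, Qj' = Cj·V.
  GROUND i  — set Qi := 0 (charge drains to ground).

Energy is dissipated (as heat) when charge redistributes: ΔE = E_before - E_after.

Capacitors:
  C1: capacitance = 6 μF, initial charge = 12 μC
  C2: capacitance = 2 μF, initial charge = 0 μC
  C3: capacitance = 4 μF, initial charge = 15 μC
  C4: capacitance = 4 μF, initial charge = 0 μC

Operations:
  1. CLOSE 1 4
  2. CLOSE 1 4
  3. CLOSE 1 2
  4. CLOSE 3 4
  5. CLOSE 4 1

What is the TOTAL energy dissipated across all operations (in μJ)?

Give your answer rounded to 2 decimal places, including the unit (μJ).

Initial: C1(6μF, Q=12μC, V=2.00V), C2(2μF, Q=0μC, V=0.00V), C3(4μF, Q=15μC, V=3.75V), C4(4μF, Q=0μC, V=0.00V)
Op 1: CLOSE 1-4: Q_total=12.00, C_total=10.00, V=1.20; Q1=7.20, Q4=4.80; dissipated=4.800
Op 2: CLOSE 1-4: Q_total=12.00, C_total=10.00, V=1.20; Q1=7.20, Q4=4.80; dissipated=0.000
Op 3: CLOSE 1-2: Q_total=7.20, C_total=8.00, V=0.90; Q1=5.40, Q2=1.80; dissipated=1.080
Op 4: CLOSE 3-4: Q_total=19.80, C_total=8.00, V=2.48; Q3=9.90, Q4=9.90; dissipated=6.503
Op 5: CLOSE 4-1: Q_total=15.30, C_total=10.00, V=1.53; Q4=6.12, Q1=9.18; dissipated=2.977
Total dissipated: 15.359 μJ

Answer: 15.36 μJ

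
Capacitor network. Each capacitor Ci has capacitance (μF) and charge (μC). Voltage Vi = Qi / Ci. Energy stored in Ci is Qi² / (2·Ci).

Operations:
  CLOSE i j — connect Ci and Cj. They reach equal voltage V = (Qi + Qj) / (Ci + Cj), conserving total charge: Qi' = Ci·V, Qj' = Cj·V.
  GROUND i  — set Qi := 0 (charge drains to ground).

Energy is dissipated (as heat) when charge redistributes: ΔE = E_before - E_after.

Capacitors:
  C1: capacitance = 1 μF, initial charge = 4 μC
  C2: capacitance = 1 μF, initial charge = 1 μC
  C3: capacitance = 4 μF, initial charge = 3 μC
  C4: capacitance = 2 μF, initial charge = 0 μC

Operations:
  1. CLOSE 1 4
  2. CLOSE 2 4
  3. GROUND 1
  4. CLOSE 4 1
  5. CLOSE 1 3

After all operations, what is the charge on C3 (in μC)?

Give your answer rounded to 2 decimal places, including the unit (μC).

Initial: C1(1μF, Q=4μC, V=4.00V), C2(1μF, Q=1μC, V=1.00V), C3(4μF, Q=3μC, V=0.75V), C4(2μF, Q=0μC, V=0.00V)
Op 1: CLOSE 1-4: Q_total=4.00, C_total=3.00, V=1.33; Q1=1.33, Q4=2.67; dissipated=5.333
Op 2: CLOSE 2-4: Q_total=3.67, C_total=3.00, V=1.22; Q2=1.22, Q4=2.44; dissipated=0.037
Op 3: GROUND 1: Q1=0; energy lost=0.889
Op 4: CLOSE 4-1: Q_total=2.44, C_total=3.00, V=0.81; Q4=1.63, Q1=0.81; dissipated=0.498
Op 5: CLOSE 1-3: Q_total=3.81, C_total=5.00, V=0.76; Q1=0.76, Q3=3.05; dissipated=0.002
Final charges: Q1=0.76, Q2=1.22, Q3=3.05, Q4=1.63

Answer: 3.05 μC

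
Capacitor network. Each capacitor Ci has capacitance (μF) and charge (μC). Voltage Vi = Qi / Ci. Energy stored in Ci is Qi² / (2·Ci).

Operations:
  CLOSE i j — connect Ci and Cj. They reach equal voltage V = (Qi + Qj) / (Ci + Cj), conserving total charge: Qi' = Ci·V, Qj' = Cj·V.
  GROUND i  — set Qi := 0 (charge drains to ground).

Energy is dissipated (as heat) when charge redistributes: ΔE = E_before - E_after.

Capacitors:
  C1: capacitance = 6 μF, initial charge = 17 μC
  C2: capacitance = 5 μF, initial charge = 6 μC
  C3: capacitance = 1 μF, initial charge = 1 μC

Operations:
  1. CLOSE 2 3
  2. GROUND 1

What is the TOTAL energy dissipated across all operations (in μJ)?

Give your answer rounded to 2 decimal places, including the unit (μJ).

Initial: C1(6μF, Q=17μC, V=2.83V), C2(5μF, Q=6μC, V=1.20V), C3(1μF, Q=1μC, V=1.00V)
Op 1: CLOSE 2-3: Q_total=7.00, C_total=6.00, V=1.17; Q2=5.83, Q3=1.17; dissipated=0.017
Op 2: GROUND 1: Q1=0; energy lost=24.083
Total dissipated: 24.100 μJ

Answer: 24.10 μJ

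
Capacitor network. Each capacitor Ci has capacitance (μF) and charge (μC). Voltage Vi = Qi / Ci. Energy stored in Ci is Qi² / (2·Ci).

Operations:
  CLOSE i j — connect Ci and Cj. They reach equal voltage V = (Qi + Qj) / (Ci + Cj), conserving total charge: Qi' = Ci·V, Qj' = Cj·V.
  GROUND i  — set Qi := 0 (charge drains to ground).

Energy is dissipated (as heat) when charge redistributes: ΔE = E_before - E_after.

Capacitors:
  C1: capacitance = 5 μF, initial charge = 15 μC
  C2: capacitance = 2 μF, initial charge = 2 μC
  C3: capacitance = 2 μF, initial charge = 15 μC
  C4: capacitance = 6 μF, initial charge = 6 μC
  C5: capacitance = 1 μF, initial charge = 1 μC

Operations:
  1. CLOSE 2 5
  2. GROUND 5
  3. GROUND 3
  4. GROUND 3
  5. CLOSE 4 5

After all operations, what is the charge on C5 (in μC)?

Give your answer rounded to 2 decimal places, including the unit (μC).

Initial: C1(5μF, Q=15μC, V=3.00V), C2(2μF, Q=2μC, V=1.00V), C3(2μF, Q=15μC, V=7.50V), C4(6μF, Q=6μC, V=1.00V), C5(1μF, Q=1μC, V=1.00V)
Op 1: CLOSE 2-5: Q_total=3.00, C_total=3.00, V=1.00; Q2=2.00, Q5=1.00; dissipated=0.000
Op 2: GROUND 5: Q5=0; energy lost=0.500
Op 3: GROUND 3: Q3=0; energy lost=56.250
Op 4: GROUND 3: Q3=0; energy lost=0.000
Op 5: CLOSE 4-5: Q_total=6.00, C_total=7.00, V=0.86; Q4=5.14, Q5=0.86; dissipated=0.429
Final charges: Q1=15.00, Q2=2.00, Q3=0.00, Q4=5.14, Q5=0.86

Answer: 0.86 μC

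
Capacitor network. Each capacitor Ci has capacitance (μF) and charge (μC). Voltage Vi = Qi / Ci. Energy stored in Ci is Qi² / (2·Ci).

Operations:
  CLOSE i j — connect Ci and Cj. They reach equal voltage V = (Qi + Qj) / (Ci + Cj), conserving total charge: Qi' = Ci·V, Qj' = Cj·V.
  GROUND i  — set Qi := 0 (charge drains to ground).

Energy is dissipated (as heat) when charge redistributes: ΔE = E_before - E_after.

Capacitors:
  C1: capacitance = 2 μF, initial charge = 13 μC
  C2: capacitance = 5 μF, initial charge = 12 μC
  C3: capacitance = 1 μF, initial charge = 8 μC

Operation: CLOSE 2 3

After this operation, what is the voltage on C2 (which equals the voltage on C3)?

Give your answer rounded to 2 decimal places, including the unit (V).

Answer: 3.33 V

Derivation:
Initial: C1(2μF, Q=13μC, V=6.50V), C2(5μF, Q=12μC, V=2.40V), C3(1μF, Q=8μC, V=8.00V)
Op 1: CLOSE 2-3: Q_total=20.00, C_total=6.00, V=3.33; Q2=16.67, Q3=3.33; dissipated=13.067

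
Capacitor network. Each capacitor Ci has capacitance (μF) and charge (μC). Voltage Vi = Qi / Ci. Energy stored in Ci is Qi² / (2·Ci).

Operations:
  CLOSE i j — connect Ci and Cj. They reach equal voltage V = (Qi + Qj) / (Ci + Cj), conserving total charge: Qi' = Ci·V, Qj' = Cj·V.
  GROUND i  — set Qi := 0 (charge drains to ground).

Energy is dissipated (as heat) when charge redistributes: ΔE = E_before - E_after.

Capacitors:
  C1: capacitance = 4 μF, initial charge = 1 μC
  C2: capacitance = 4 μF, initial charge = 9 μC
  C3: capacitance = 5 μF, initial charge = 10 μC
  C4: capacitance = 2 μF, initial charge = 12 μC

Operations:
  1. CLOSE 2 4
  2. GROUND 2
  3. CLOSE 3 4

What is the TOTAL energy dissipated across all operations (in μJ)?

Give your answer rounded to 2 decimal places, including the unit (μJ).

Answer: 35.48 μJ

Derivation:
Initial: C1(4μF, Q=1μC, V=0.25V), C2(4μF, Q=9μC, V=2.25V), C3(5μF, Q=10μC, V=2.00V), C4(2μF, Q=12μC, V=6.00V)
Op 1: CLOSE 2-4: Q_total=21.00, C_total=6.00, V=3.50; Q2=14.00, Q4=7.00; dissipated=9.375
Op 2: GROUND 2: Q2=0; energy lost=24.500
Op 3: CLOSE 3-4: Q_total=17.00, C_total=7.00, V=2.43; Q3=12.14, Q4=4.86; dissipated=1.607
Total dissipated: 35.482 μJ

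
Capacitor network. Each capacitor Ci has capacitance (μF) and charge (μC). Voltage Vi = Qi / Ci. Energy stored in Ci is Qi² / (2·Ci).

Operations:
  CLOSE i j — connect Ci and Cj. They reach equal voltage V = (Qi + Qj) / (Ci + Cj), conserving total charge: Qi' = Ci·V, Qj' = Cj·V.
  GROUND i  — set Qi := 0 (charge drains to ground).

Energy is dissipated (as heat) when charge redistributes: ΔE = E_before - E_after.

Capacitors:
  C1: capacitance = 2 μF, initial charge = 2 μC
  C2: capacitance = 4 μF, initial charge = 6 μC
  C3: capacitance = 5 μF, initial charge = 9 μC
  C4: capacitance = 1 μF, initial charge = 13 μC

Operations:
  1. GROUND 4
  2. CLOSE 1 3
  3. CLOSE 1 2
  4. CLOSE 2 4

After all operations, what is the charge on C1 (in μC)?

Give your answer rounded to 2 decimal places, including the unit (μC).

Initial: C1(2μF, Q=2μC, V=1.00V), C2(4μF, Q=6μC, V=1.50V), C3(5μF, Q=9μC, V=1.80V), C4(1μF, Q=13μC, V=13.00V)
Op 1: GROUND 4: Q4=0; energy lost=84.500
Op 2: CLOSE 1-3: Q_total=11.00, C_total=7.00, V=1.57; Q1=3.14, Q3=7.86; dissipated=0.457
Op 3: CLOSE 1-2: Q_total=9.14, C_total=6.00, V=1.52; Q1=3.05, Q2=6.10; dissipated=0.003
Op 4: CLOSE 2-4: Q_total=6.10, C_total=5.00, V=1.22; Q2=4.88, Q4=1.22; dissipated=0.929
Final charges: Q1=3.05, Q2=4.88, Q3=7.86, Q4=1.22

Answer: 3.05 μC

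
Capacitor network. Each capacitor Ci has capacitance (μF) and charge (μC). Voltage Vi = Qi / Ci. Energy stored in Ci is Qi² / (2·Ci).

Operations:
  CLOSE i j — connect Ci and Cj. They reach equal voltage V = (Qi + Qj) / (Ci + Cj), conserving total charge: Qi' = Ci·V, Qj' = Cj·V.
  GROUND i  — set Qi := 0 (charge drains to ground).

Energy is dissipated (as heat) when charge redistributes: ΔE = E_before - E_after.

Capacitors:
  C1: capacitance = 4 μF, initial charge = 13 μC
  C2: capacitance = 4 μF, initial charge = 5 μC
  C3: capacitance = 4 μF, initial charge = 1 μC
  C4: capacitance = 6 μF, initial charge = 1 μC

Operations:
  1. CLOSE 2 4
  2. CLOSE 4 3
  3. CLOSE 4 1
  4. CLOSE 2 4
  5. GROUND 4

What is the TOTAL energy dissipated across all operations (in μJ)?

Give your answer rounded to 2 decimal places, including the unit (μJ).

Initial: C1(4μF, Q=13μC, V=3.25V), C2(4μF, Q=5μC, V=1.25V), C3(4μF, Q=1μC, V=0.25V), C4(6μF, Q=1μC, V=0.17V)
Op 1: CLOSE 2-4: Q_total=6.00, C_total=10.00, V=0.60; Q2=2.40, Q4=3.60; dissipated=1.408
Op 2: CLOSE 4-3: Q_total=4.60, C_total=10.00, V=0.46; Q4=2.76, Q3=1.84; dissipated=0.147
Op 3: CLOSE 4-1: Q_total=15.76, C_total=10.00, V=1.58; Q4=9.46, Q1=6.30; dissipated=9.341
Op 4: CLOSE 2-4: Q_total=11.86, C_total=10.00, V=1.19; Q2=4.74, Q4=7.11; dissipated=1.143
Op 5: GROUND 4: Q4=0; energy lost=4.217
Total dissipated: 16.256 μJ

Answer: 16.26 μJ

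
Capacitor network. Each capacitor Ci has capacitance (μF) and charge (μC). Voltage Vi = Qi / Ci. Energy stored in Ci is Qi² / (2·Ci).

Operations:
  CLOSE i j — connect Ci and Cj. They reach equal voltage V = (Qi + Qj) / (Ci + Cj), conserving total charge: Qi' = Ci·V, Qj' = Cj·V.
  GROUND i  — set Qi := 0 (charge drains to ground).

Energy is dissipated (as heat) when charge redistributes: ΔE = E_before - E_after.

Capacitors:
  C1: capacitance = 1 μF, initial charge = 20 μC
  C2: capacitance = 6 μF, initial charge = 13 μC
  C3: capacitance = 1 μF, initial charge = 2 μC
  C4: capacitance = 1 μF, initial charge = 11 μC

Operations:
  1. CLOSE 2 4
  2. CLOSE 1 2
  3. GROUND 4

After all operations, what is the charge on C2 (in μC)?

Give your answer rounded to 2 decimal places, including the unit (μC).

Initial: C1(1μF, Q=20μC, V=20.00V), C2(6μF, Q=13μC, V=2.17V), C3(1μF, Q=2μC, V=2.00V), C4(1μF, Q=11μC, V=11.00V)
Op 1: CLOSE 2-4: Q_total=24.00, C_total=7.00, V=3.43; Q2=20.57, Q4=3.43; dissipated=33.440
Op 2: CLOSE 1-2: Q_total=40.57, C_total=7.00, V=5.80; Q1=5.80, Q2=34.78; dissipated=117.691
Op 3: GROUND 4: Q4=0; energy lost=5.878
Final charges: Q1=5.80, Q2=34.78, Q3=2.00, Q4=0.00

Answer: 34.78 μC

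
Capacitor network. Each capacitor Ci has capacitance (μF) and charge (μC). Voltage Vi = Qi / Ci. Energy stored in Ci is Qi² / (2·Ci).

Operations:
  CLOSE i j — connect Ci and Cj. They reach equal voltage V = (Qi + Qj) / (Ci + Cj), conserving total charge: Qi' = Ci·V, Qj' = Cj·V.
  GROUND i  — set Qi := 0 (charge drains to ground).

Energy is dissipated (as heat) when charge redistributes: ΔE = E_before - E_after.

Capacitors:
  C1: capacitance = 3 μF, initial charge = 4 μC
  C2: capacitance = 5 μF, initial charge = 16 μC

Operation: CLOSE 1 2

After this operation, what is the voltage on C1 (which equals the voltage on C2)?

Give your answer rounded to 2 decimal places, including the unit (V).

Initial: C1(3μF, Q=4μC, V=1.33V), C2(5μF, Q=16μC, V=3.20V)
Op 1: CLOSE 1-2: Q_total=20.00, C_total=8.00, V=2.50; Q1=7.50, Q2=12.50; dissipated=3.267

Answer: 2.50 V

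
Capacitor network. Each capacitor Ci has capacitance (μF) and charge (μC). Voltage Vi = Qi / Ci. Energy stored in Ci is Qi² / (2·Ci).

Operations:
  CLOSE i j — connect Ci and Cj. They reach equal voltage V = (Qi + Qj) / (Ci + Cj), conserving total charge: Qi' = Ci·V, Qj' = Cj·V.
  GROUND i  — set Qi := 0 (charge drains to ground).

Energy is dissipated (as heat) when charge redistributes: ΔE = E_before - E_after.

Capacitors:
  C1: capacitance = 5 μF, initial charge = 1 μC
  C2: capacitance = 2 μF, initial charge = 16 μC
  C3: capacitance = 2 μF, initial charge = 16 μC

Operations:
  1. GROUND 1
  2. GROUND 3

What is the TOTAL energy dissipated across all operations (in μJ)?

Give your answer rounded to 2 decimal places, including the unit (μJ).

Initial: C1(5μF, Q=1μC, V=0.20V), C2(2μF, Q=16μC, V=8.00V), C3(2μF, Q=16μC, V=8.00V)
Op 1: GROUND 1: Q1=0; energy lost=0.100
Op 2: GROUND 3: Q3=0; energy lost=64.000
Total dissipated: 64.100 μJ

Answer: 64.10 μJ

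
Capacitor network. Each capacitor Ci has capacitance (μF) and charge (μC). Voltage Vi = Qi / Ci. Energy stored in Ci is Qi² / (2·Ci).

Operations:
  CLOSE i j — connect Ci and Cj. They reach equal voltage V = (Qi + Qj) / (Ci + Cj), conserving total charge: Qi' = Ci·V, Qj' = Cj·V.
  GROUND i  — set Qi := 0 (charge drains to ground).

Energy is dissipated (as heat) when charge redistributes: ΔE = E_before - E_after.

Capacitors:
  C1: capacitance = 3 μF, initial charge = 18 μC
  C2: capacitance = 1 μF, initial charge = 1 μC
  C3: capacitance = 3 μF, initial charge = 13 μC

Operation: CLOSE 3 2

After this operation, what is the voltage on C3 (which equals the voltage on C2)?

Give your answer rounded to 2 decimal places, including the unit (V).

Initial: C1(3μF, Q=18μC, V=6.00V), C2(1μF, Q=1μC, V=1.00V), C3(3μF, Q=13μC, V=4.33V)
Op 1: CLOSE 3-2: Q_total=14.00, C_total=4.00, V=3.50; Q3=10.50, Q2=3.50; dissipated=4.167

Answer: 3.50 V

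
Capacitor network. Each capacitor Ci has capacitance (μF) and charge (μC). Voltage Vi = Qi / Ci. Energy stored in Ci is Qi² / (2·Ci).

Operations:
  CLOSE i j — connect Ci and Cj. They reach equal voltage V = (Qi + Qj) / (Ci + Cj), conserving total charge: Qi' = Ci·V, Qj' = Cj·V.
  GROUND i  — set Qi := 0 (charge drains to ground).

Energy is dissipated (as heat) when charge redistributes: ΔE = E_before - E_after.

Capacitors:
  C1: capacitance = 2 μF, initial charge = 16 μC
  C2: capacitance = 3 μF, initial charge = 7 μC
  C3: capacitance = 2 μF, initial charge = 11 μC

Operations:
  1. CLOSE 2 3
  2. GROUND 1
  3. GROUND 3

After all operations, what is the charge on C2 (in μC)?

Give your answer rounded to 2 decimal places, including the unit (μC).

Answer: 10.80 μC

Derivation:
Initial: C1(2μF, Q=16μC, V=8.00V), C2(3μF, Q=7μC, V=2.33V), C3(2μF, Q=11μC, V=5.50V)
Op 1: CLOSE 2-3: Q_total=18.00, C_total=5.00, V=3.60; Q2=10.80, Q3=7.20; dissipated=6.017
Op 2: GROUND 1: Q1=0; energy lost=64.000
Op 3: GROUND 3: Q3=0; energy lost=12.960
Final charges: Q1=0.00, Q2=10.80, Q3=0.00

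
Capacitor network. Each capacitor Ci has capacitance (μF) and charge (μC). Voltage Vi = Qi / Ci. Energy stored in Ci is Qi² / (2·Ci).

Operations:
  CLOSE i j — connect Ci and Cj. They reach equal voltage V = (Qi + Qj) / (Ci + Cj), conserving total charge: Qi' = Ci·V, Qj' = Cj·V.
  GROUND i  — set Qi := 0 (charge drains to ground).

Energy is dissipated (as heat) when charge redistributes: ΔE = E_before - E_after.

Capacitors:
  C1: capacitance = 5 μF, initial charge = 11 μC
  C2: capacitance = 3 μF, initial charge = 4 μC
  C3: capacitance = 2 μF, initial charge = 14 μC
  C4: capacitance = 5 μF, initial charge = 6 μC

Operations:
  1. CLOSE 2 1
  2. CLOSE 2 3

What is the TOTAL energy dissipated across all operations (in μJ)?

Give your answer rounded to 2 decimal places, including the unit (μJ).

Answer: 16.46 μJ

Derivation:
Initial: C1(5μF, Q=11μC, V=2.20V), C2(3μF, Q=4μC, V=1.33V), C3(2μF, Q=14μC, V=7.00V), C4(5μF, Q=6μC, V=1.20V)
Op 1: CLOSE 2-1: Q_total=15.00, C_total=8.00, V=1.88; Q2=5.62, Q1=9.38; dissipated=0.704
Op 2: CLOSE 2-3: Q_total=19.62, C_total=5.00, V=3.92; Q2=11.78, Q3=7.85; dissipated=15.759
Total dissipated: 16.464 μJ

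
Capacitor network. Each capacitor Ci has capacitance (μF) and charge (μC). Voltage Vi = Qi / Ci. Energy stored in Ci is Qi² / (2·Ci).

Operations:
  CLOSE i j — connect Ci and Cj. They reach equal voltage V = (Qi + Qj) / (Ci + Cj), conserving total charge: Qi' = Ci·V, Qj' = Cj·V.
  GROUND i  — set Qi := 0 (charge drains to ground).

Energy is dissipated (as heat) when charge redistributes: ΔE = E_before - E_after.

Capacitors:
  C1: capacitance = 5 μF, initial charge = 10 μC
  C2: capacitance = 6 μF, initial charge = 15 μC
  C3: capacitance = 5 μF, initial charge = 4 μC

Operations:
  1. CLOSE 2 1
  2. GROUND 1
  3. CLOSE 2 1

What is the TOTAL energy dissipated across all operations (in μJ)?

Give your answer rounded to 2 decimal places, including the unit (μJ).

Answer: 20.30 μJ

Derivation:
Initial: C1(5μF, Q=10μC, V=2.00V), C2(6μF, Q=15μC, V=2.50V), C3(5μF, Q=4μC, V=0.80V)
Op 1: CLOSE 2-1: Q_total=25.00, C_total=11.00, V=2.27; Q2=13.64, Q1=11.36; dissipated=0.341
Op 2: GROUND 1: Q1=0; energy lost=12.913
Op 3: CLOSE 2-1: Q_total=13.64, C_total=11.00, V=1.24; Q2=7.44, Q1=6.20; dissipated=7.044
Total dissipated: 20.298 μJ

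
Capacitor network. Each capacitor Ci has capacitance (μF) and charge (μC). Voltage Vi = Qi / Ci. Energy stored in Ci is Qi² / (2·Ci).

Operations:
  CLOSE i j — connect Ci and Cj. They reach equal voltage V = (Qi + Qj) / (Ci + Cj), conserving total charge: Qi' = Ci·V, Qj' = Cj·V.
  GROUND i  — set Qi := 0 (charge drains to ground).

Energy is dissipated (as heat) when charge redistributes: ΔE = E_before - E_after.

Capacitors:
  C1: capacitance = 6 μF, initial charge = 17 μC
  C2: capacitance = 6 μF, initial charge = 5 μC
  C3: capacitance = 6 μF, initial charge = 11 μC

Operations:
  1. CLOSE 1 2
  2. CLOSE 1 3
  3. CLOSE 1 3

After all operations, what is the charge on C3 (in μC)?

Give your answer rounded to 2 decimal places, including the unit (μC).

Initial: C1(6μF, Q=17μC, V=2.83V), C2(6μF, Q=5μC, V=0.83V), C3(6μF, Q=11μC, V=1.83V)
Op 1: CLOSE 1-2: Q_total=22.00, C_total=12.00, V=1.83; Q1=11.00, Q2=11.00; dissipated=6.000
Op 2: CLOSE 1-3: Q_total=22.00, C_total=12.00, V=1.83; Q1=11.00, Q3=11.00; dissipated=0.000
Op 3: CLOSE 1-3: Q_total=22.00, C_total=12.00, V=1.83; Q1=11.00, Q3=11.00; dissipated=0.000
Final charges: Q1=11.00, Q2=11.00, Q3=11.00

Answer: 11.00 μC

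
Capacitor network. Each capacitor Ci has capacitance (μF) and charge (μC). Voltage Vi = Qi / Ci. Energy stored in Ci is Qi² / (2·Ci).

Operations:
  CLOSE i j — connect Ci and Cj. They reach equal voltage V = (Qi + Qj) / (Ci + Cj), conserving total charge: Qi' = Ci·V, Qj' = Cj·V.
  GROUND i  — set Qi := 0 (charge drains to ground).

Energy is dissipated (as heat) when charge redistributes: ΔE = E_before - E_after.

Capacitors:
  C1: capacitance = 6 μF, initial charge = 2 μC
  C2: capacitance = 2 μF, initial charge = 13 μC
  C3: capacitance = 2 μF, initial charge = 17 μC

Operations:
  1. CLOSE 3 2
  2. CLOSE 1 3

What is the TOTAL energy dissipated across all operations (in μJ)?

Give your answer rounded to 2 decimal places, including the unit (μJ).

Answer: 40.52 μJ

Derivation:
Initial: C1(6μF, Q=2μC, V=0.33V), C2(2μF, Q=13μC, V=6.50V), C3(2μF, Q=17μC, V=8.50V)
Op 1: CLOSE 3-2: Q_total=30.00, C_total=4.00, V=7.50; Q3=15.00, Q2=15.00; dissipated=2.000
Op 2: CLOSE 1-3: Q_total=17.00, C_total=8.00, V=2.12; Q1=12.75, Q3=4.25; dissipated=38.521
Total dissipated: 40.521 μJ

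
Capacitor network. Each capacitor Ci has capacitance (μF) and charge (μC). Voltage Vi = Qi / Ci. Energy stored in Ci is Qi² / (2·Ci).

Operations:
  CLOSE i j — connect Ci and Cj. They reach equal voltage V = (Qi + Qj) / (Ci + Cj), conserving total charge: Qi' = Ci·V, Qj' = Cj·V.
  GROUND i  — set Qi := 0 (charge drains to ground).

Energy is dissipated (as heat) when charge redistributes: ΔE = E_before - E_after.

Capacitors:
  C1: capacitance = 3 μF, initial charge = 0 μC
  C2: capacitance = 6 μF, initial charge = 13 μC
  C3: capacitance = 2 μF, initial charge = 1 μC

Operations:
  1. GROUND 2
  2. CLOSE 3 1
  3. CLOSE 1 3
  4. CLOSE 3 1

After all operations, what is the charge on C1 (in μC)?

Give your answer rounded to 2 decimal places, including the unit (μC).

Initial: C1(3μF, Q=0μC, V=0.00V), C2(6μF, Q=13μC, V=2.17V), C3(2μF, Q=1μC, V=0.50V)
Op 1: GROUND 2: Q2=0; energy lost=14.083
Op 2: CLOSE 3-1: Q_total=1.00, C_total=5.00, V=0.20; Q3=0.40, Q1=0.60; dissipated=0.150
Op 3: CLOSE 1-3: Q_total=1.00, C_total=5.00, V=0.20; Q1=0.60, Q3=0.40; dissipated=0.000
Op 4: CLOSE 3-1: Q_total=1.00, C_total=5.00, V=0.20; Q3=0.40, Q1=0.60; dissipated=0.000
Final charges: Q1=0.60, Q2=0.00, Q3=0.40

Answer: 0.60 μC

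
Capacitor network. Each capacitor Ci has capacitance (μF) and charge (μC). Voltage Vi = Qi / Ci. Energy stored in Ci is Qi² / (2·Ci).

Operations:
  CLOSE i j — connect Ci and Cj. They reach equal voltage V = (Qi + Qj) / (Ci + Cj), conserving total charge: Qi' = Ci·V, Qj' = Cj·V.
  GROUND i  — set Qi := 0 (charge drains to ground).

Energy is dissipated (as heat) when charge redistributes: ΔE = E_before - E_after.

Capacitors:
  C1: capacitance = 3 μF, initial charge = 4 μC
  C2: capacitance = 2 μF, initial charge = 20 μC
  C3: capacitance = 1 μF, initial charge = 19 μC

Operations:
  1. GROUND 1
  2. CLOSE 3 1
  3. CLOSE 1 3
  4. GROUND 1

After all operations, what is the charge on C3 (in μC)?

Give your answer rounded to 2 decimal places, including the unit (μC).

Answer: 4.75 μC

Derivation:
Initial: C1(3μF, Q=4μC, V=1.33V), C2(2μF, Q=20μC, V=10.00V), C3(1μF, Q=19μC, V=19.00V)
Op 1: GROUND 1: Q1=0; energy lost=2.667
Op 2: CLOSE 3-1: Q_total=19.00, C_total=4.00, V=4.75; Q3=4.75, Q1=14.25; dissipated=135.375
Op 3: CLOSE 1-3: Q_total=19.00, C_total=4.00, V=4.75; Q1=14.25, Q3=4.75; dissipated=0.000
Op 4: GROUND 1: Q1=0; energy lost=33.844
Final charges: Q1=0.00, Q2=20.00, Q3=4.75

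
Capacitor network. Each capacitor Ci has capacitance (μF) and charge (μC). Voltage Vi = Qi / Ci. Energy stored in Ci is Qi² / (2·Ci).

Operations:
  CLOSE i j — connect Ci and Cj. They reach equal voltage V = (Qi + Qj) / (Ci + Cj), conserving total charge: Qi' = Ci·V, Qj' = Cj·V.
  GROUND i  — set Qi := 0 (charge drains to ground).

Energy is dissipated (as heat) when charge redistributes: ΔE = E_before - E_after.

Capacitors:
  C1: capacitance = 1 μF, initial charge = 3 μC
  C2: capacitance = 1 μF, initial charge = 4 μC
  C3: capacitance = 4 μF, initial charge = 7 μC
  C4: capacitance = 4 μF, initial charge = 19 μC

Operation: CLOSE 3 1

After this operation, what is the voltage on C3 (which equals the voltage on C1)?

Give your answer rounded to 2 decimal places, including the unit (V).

Initial: C1(1μF, Q=3μC, V=3.00V), C2(1μF, Q=4μC, V=4.00V), C3(4μF, Q=7μC, V=1.75V), C4(4μF, Q=19μC, V=4.75V)
Op 1: CLOSE 3-1: Q_total=10.00, C_total=5.00, V=2.00; Q3=8.00, Q1=2.00; dissipated=0.625

Answer: 2.00 V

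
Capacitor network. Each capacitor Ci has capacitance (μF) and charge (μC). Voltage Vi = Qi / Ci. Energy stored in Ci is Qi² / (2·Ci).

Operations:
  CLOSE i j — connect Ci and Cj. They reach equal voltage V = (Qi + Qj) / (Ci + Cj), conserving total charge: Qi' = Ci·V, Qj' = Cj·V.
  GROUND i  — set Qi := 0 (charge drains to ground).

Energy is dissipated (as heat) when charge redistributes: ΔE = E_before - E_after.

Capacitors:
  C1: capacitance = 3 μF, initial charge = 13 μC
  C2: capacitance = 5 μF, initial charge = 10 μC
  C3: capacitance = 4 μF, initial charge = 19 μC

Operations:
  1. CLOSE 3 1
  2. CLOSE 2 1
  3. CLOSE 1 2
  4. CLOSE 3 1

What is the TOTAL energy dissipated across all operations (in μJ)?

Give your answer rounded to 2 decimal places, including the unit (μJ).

Answer: 8.56 μJ

Derivation:
Initial: C1(3μF, Q=13μC, V=4.33V), C2(5μF, Q=10μC, V=2.00V), C3(4μF, Q=19μC, V=4.75V)
Op 1: CLOSE 3-1: Q_total=32.00, C_total=7.00, V=4.57; Q3=18.29, Q1=13.71; dissipated=0.149
Op 2: CLOSE 2-1: Q_total=23.71, C_total=8.00, V=2.96; Q2=14.82, Q1=8.89; dissipated=6.199
Op 3: CLOSE 1-2: Q_total=23.71, C_total=8.00, V=2.96; Q1=8.89, Q2=14.82; dissipated=0.000
Op 4: CLOSE 3-1: Q_total=27.18, C_total=7.00, V=3.88; Q3=15.53, Q1=11.65; dissipated=2.214
Total dissipated: 8.562 μJ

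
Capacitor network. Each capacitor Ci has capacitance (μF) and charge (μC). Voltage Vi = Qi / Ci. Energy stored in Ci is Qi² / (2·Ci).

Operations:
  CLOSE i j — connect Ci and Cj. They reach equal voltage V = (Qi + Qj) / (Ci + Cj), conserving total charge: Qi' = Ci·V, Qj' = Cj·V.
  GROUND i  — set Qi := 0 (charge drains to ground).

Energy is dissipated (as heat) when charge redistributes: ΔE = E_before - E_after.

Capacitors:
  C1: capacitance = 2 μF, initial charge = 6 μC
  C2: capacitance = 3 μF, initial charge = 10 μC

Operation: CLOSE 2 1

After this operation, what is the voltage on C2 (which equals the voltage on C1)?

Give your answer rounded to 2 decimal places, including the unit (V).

Initial: C1(2μF, Q=6μC, V=3.00V), C2(3μF, Q=10μC, V=3.33V)
Op 1: CLOSE 2-1: Q_total=16.00, C_total=5.00, V=3.20; Q2=9.60, Q1=6.40; dissipated=0.067

Answer: 3.20 V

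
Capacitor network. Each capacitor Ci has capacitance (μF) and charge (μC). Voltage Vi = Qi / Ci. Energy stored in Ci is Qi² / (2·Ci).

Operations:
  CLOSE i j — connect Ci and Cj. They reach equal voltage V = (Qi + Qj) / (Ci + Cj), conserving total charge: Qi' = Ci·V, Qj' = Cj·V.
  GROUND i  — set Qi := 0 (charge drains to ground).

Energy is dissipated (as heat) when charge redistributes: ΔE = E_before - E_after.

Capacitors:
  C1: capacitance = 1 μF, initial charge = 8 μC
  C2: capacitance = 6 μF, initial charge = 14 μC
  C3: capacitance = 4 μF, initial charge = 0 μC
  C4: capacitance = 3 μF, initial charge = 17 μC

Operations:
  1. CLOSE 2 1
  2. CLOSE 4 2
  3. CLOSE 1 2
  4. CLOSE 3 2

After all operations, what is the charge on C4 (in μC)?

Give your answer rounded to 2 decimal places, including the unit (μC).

Answer: 11.95 μC

Derivation:
Initial: C1(1μF, Q=8μC, V=8.00V), C2(6μF, Q=14μC, V=2.33V), C3(4μF, Q=0μC, V=0.00V), C4(3μF, Q=17μC, V=5.67V)
Op 1: CLOSE 2-1: Q_total=22.00, C_total=7.00, V=3.14; Q2=18.86, Q1=3.14; dissipated=13.762
Op 2: CLOSE 4-2: Q_total=35.86, C_total=9.00, V=3.98; Q4=11.95, Q2=23.90; dissipated=6.370
Op 3: CLOSE 1-2: Q_total=27.05, C_total=7.00, V=3.86; Q1=3.86, Q2=23.18; dissipated=0.303
Op 4: CLOSE 3-2: Q_total=23.18, C_total=10.00, V=2.32; Q3=9.27, Q2=13.91; dissipated=17.916
Final charges: Q1=3.86, Q2=13.91, Q3=9.27, Q4=11.95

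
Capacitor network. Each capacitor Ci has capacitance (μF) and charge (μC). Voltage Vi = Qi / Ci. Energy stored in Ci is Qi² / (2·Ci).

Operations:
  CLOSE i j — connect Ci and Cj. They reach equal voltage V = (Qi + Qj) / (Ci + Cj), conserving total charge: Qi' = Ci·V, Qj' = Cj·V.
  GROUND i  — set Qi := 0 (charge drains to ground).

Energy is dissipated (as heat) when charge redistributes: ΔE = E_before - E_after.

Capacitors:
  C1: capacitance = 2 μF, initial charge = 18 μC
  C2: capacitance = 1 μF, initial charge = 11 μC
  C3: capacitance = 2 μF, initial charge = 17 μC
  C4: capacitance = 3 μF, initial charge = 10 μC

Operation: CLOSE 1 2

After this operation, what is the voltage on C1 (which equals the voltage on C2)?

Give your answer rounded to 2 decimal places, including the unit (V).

Answer: 9.67 V

Derivation:
Initial: C1(2μF, Q=18μC, V=9.00V), C2(1μF, Q=11μC, V=11.00V), C3(2μF, Q=17μC, V=8.50V), C4(3μF, Q=10μC, V=3.33V)
Op 1: CLOSE 1-2: Q_total=29.00, C_total=3.00, V=9.67; Q1=19.33, Q2=9.67; dissipated=1.333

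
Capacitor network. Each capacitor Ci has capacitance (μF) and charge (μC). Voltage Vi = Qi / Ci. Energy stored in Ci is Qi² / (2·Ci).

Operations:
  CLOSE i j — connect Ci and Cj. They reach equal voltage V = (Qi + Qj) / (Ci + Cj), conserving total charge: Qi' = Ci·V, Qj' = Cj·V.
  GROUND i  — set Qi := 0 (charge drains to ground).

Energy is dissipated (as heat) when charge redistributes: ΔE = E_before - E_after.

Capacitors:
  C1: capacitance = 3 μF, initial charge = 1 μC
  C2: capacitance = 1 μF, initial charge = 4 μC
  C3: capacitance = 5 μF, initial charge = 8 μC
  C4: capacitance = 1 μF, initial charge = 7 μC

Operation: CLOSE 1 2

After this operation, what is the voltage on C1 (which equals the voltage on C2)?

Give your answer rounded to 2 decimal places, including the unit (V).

Initial: C1(3μF, Q=1μC, V=0.33V), C2(1μF, Q=4μC, V=4.00V), C3(5μF, Q=8μC, V=1.60V), C4(1μF, Q=7μC, V=7.00V)
Op 1: CLOSE 1-2: Q_total=5.00, C_total=4.00, V=1.25; Q1=3.75, Q2=1.25; dissipated=5.042

Answer: 1.25 V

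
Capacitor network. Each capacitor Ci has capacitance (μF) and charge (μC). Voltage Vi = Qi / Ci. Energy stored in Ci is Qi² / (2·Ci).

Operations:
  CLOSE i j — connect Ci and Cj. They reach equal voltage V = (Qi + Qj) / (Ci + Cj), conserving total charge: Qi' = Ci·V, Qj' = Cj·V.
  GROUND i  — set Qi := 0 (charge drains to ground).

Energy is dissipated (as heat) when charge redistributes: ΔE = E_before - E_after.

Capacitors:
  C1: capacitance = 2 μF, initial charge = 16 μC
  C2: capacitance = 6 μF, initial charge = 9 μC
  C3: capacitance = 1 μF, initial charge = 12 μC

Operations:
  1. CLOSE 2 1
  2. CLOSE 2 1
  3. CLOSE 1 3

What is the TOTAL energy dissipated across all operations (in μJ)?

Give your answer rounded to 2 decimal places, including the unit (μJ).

Answer: 57.94 μJ

Derivation:
Initial: C1(2μF, Q=16μC, V=8.00V), C2(6μF, Q=9μC, V=1.50V), C3(1μF, Q=12μC, V=12.00V)
Op 1: CLOSE 2-1: Q_total=25.00, C_total=8.00, V=3.12; Q2=18.75, Q1=6.25; dissipated=31.688
Op 2: CLOSE 2-1: Q_total=25.00, C_total=8.00, V=3.12; Q2=18.75, Q1=6.25; dissipated=0.000
Op 3: CLOSE 1-3: Q_total=18.25, C_total=3.00, V=6.08; Q1=12.17, Q3=6.08; dissipated=26.255
Total dissipated: 57.943 μJ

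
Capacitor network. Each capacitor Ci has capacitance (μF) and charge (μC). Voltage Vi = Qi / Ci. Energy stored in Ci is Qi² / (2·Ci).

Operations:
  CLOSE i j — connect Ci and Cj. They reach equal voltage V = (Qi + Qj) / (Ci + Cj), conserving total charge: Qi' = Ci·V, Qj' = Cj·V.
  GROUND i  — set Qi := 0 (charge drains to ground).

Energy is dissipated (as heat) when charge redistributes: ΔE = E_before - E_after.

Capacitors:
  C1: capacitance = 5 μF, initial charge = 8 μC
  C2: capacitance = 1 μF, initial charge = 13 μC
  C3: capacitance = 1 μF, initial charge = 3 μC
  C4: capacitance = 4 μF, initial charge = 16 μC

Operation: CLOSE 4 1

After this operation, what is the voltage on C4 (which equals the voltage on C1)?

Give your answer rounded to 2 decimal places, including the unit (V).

Initial: C1(5μF, Q=8μC, V=1.60V), C2(1μF, Q=13μC, V=13.00V), C3(1μF, Q=3μC, V=3.00V), C4(4μF, Q=16μC, V=4.00V)
Op 1: CLOSE 4-1: Q_total=24.00, C_total=9.00, V=2.67; Q4=10.67, Q1=13.33; dissipated=6.400

Answer: 2.67 V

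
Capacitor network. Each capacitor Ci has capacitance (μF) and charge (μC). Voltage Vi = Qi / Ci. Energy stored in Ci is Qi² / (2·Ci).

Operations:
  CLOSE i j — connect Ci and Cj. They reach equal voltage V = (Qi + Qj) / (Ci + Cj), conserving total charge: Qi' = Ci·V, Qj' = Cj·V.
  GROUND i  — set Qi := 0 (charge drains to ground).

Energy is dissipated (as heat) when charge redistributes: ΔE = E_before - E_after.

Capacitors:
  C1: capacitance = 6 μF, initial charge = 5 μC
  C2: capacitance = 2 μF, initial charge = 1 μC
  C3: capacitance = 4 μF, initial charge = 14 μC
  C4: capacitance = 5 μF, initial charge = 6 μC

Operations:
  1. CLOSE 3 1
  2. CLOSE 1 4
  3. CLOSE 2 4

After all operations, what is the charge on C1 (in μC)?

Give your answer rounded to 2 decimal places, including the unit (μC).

Answer: 9.49 μC

Derivation:
Initial: C1(6μF, Q=5μC, V=0.83V), C2(2μF, Q=1μC, V=0.50V), C3(4μF, Q=14μC, V=3.50V), C4(5μF, Q=6μC, V=1.20V)
Op 1: CLOSE 3-1: Q_total=19.00, C_total=10.00, V=1.90; Q3=7.60, Q1=11.40; dissipated=8.533
Op 2: CLOSE 1-4: Q_total=17.40, C_total=11.00, V=1.58; Q1=9.49, Q4=7.91; dissipated=0.668
Op 3: CLOSE 2-4: Q_total=8.91, C_total=7.00, V=1.27; Q2=2.55, Q4=6.36; dissipated=0.836
Final charges: Q1=9.49, Q2=2.55, Q3=7.60, Q4=6.36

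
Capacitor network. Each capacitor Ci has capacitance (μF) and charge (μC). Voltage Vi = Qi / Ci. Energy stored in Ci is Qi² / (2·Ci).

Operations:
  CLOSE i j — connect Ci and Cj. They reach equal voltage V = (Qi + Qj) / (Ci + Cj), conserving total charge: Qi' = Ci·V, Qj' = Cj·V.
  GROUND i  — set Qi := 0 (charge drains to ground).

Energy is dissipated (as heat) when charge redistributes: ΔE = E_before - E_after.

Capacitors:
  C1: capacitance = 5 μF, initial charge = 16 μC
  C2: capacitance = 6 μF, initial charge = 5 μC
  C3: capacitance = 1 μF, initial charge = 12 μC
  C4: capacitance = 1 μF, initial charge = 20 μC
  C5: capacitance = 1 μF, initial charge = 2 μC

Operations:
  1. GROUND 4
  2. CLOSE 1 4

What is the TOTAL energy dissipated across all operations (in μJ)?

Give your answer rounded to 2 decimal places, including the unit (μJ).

Initial: C1(5μF, Q=16μC, V=3.20V), C2(6μF, Q=5μC, V=0.83V), C3(1μF, Q=12μC, V=12.00V), C4(1μF, Q=20μC, V=20.00V), C5(1μF, Q=2μC, V=2.00V)
Op 1: GROUND 4: Q4=0; energy lost=200.000
Op 2: CLOSE 1-4: Q_total=16.00, C_total=6.00, V=2.67; Q1=13.33, Q4=2.67; dissipated=4.267
Total dissipated: 204.267 μJ

Answer: 204.27 μJ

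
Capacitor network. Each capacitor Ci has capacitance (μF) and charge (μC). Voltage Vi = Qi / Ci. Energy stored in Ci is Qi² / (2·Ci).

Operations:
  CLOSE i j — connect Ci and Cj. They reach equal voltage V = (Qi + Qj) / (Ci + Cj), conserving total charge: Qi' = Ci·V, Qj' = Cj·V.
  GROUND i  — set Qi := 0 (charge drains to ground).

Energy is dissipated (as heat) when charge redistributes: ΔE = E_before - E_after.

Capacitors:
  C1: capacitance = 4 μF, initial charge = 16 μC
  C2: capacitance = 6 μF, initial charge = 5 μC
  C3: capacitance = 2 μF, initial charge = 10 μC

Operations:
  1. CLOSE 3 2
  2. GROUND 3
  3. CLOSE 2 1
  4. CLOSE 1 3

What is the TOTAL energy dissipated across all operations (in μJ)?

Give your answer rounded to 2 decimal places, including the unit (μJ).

Answer: 26.91 μJ

Derivation:
Initial: C1(4μF, Q=16μC, V=4.00V), C2(6μF, Q=5μC, V=0.83V), C3(2μF, Q=10μC, V=5.00V)
Op 1: CLOSE 3-2: Q_total=15.00, C_total=8.00, V=1.88; Q3=3.75, Q2=11.25; dissipated=13.021
Op 2: GROUND 3: Q3=0; energy lost=3.516
Op 3: CLOSE 2-1: Q_total=27.25, C_total=10.00, V=2.73; Q2=16.35, Q1=10.90; dissipated=5.419
Op 4: CLOSE 1-3: Q_total=10.90, C_total=6.00, V=1.82; Q1=7.27, Q3=3.63; dissipated=4.950
Total dissipated: 26.906 μJ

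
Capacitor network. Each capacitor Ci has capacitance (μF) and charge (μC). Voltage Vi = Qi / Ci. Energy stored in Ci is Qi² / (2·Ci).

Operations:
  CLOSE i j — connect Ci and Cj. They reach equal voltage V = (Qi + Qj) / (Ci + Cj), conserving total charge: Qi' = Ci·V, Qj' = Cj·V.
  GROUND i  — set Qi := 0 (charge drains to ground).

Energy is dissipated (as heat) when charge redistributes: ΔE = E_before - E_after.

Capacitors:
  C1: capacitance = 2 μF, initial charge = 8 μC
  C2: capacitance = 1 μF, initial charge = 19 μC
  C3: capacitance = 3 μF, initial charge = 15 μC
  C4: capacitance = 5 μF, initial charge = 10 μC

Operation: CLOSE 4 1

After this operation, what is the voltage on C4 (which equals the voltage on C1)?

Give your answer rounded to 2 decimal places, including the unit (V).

Answer: 2.57 V

Derivation:
Initial: C1(2μF, Q=8μC, V=4.00V), C2(1μF, Q=19μC, V=19.00V), C3(3μF, Q=15μC, V=5.00V), C4(5μF, Q=10μC, V=2.00V)
Op 1: CLOSE 4-1: Q_total=18.00, C_total=7.00, V=2.57; Q4=12.86, Q1=5.14; dissipated=2.857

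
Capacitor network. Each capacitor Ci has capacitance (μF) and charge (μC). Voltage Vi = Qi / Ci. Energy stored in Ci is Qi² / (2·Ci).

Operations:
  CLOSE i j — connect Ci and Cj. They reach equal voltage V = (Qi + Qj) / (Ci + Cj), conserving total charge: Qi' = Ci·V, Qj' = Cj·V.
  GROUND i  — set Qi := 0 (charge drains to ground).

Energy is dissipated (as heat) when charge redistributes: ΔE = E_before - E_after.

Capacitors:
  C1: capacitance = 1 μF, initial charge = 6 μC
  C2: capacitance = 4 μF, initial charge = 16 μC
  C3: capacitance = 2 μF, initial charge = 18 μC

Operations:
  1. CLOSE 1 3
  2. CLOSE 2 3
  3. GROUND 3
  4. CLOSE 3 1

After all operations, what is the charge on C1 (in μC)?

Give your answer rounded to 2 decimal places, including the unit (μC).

Answer: 2.67 μC

Derivation:
Initial: C1(1μF, Q=6μC, V=6.00V), C2(4μF, Q=16μC, V=4.00V), C3(2μF, Q=18μC, V=9.00V)
Op 1: CLOSE 1-3: Q_total=24.00, C_total=3.00, V=8.00; Q1=8.00, Q3=16.00; dissipated=3.000
Op 2: CLOSE 2-3: Q_total=32.00, C_total=6.00, V=5.33; Q2=21.33, Q3=10.67; dissipated=10.667
Op 3: GROUND 3: Q3=0; energy lost=28.444
Op 4: CLOSE 3-1: Q_total=8.00, C_total=3.00, V=2.67; Q3=5.33, Q1=2.67; dissipated=21.333
Final charges: Q1=2.67, Q2=21.33, Q3=5.33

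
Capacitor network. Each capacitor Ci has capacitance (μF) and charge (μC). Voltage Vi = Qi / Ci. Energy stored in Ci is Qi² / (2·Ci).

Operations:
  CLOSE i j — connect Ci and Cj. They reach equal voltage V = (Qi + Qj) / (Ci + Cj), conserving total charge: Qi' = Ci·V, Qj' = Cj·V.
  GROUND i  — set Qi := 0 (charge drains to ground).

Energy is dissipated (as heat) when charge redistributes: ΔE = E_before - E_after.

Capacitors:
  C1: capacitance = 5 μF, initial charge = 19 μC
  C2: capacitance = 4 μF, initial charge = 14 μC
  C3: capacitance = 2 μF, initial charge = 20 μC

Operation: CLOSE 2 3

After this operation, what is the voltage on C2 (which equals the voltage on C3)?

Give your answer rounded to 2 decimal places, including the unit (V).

Initial: C1(5μF, Q=19μC, V=3.80V), C2(4μF, Q=14μC, V=3.50V), C3(2μF, Q=20μC, V=10.00V)
Op 1: CLOSE 2-3: Q_total=34.00, C_total=6.00, V=5.67; Q2=22.67, Q3=11.33; dissipated=28.167

Answer: 5.67 V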